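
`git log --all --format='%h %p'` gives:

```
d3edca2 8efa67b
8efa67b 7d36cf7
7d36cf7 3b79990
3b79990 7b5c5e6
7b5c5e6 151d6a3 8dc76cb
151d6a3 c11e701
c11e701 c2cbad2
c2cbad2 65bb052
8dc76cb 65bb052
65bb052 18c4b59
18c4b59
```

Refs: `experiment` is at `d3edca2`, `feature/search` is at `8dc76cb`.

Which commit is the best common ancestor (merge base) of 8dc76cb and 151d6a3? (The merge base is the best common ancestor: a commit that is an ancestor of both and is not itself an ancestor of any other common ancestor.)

65bb052

Ancestors of 8dc76cb: {18c4b59, 65bb052, 8dc76cb}.
Ancestors of 151d6a3: {151d6a3, 18c4b59, 65bb052, c11e701, c2cbad2}.
Common ancestors: {18c4b59, 65bb052}.
Among these, 65bb052 is not an ancestor of any other common ancestor — it is the merge base.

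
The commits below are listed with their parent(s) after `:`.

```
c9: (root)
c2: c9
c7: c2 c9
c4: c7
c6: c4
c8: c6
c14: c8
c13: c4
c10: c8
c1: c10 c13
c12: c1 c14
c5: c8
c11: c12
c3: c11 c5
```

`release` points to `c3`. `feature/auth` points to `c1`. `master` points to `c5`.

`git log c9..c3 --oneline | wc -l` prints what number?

13

Reachable from c3: {c1, c10, c11, c12, c13, c14, c2, c3, c4, c5, c6, c7, c8, c9}.
Reachable from c9: {c9}.
In c3's history but not c9's: {c1, c10, c11, c12, c13, c14, c2, c3, c4, c5, c6, c7, c8} — 13 commits.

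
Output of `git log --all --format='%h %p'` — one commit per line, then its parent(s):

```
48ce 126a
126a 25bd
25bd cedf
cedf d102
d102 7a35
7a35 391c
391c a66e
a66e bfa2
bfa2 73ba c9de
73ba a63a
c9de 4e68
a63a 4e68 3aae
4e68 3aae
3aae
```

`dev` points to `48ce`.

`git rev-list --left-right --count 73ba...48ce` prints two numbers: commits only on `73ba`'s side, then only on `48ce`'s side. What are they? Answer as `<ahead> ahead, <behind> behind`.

0 ahead, 10 behind

Reachable from 73ba: {3aae, 4e68, 73ba, a63a}.
Reachable from 48ce: {126a, 25bd, 391c, 3aae, 48ce, 4e68, 73ba, 7a35, a63a, a66e, bfa2, c9de, cedf, d102}.
Only in 73ba's history (ahead): {} — 0.
Only in 48ce's history (behind): {126a, 25bd, 391c, 48ce, 7a35, a66e, bfa2, c9de, cedf, d102} — 10.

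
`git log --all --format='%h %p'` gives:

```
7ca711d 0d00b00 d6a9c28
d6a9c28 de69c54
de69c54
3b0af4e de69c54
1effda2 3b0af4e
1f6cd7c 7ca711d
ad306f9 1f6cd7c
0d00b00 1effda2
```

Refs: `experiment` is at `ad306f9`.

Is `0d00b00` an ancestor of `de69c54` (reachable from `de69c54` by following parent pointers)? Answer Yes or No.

No

Ancestors of de69c54: {de69c54}.
0d00b00 is not in that set, so it is not an ancestor of de69c54.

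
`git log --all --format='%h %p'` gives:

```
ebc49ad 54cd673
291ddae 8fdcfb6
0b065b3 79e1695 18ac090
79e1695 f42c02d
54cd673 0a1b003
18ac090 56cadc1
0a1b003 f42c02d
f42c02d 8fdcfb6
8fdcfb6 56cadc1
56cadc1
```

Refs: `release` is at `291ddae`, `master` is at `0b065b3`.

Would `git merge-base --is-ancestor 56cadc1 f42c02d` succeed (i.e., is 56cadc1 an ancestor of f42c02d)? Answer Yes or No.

Ancestors of f42c02d (commits reachable by following parents): {56cadc1, 8fdcfb6, f42c02d}.
56cadc1 is in that set, so it is an ancestor of f42c02d.

Yes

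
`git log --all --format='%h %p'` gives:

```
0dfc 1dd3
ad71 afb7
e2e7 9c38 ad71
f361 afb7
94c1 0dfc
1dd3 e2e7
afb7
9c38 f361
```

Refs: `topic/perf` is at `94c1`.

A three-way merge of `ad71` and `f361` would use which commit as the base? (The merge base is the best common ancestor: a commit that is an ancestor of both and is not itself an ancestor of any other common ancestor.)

Ancestors of ad71: {ad71, afb7}.
Ancestors of f361: {afb7, f361}.
Common ancestors: {afb7}.
The only common ancestor is afb7, so it is the merge base.

afb7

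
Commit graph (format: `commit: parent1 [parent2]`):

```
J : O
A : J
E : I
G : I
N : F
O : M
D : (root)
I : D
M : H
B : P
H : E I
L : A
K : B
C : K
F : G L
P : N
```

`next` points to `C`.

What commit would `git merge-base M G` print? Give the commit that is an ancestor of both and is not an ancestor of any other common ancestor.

Ancestors of M: {D, E, H, I, M}.
Ancestors of G: {D, G, I}.
Common ancestors: {D, I}.
Among these, I is not an ancestor of any other common ancestor — it is the merge base.

I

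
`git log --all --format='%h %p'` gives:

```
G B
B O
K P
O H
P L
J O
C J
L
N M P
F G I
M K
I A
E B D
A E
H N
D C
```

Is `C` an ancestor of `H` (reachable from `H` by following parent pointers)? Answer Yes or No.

No

Ancestors of H: {H, K, L, M, N, P}.
C is not in that set, so it is not an ancestor of H.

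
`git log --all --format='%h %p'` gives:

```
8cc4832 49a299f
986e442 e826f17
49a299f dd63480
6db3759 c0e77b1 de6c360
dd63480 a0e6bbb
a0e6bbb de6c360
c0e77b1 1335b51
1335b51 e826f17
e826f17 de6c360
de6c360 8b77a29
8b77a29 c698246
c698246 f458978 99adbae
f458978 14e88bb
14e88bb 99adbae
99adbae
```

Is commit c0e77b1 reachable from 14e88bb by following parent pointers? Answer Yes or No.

Ancestors of 14e88bb: {14e88bb, 99adbae}.
c0e77b1 is not in that set, so it is not an ancestor of 14e88bb.

No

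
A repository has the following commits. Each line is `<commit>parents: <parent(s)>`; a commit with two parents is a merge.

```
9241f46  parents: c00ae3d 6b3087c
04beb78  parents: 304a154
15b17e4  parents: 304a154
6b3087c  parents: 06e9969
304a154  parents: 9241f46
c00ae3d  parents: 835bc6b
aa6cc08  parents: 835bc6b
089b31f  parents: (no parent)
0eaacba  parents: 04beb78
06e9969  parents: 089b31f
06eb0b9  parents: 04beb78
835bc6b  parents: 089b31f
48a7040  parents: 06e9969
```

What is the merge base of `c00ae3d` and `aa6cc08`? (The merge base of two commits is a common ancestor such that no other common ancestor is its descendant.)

835bc6b

Ancestors of c00ae3d: {089b31f, 835bc6b, c00ae3d}.
Ancestors of aa6cc08: {089b31f, 835bc6b, aa6cc08}.
Common ancestors: {089b31f, 835bc6b}.
Among these, 835bc6b is not an ancestor of any other common ancestor — it is the merge base.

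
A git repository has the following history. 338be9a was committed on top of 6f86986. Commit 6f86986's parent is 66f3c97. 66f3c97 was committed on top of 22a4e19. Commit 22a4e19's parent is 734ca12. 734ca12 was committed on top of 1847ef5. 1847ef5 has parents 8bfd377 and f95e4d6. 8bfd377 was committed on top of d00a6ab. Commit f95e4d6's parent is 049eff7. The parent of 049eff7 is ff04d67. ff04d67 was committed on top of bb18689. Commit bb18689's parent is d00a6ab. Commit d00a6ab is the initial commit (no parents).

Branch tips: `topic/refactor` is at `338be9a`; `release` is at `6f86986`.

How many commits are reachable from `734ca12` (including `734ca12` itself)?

8

Walking parent pointers from 734ca12: reachable set = {049eff7, 1847ef5, 734ca12, 8bfd377, bb18689, d00a6ab, f95e4d6, ff04d67}.
That is 8 commits.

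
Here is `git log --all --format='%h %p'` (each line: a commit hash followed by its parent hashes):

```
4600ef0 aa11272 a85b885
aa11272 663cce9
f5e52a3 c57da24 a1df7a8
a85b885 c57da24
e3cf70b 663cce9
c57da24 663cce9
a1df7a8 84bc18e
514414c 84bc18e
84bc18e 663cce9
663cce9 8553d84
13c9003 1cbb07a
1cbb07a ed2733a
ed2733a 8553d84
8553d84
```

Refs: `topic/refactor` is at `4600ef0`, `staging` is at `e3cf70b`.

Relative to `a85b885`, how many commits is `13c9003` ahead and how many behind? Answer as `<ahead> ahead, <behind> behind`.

Reachable from 13c9003: {13c9003, 1cbb07a, 8553d84, ed2733a}.
Reachable from a85b885: {663cce9, 8553d84, a85b885, c57da24}.
Only in 13c9003's history (ahead): {13c9003, 1cbb07a, ed2733a} — 3.
Only in a85b885's history (behind): {663cce9, a85b885, c57da24} — 3.

3 ahead, 3 behind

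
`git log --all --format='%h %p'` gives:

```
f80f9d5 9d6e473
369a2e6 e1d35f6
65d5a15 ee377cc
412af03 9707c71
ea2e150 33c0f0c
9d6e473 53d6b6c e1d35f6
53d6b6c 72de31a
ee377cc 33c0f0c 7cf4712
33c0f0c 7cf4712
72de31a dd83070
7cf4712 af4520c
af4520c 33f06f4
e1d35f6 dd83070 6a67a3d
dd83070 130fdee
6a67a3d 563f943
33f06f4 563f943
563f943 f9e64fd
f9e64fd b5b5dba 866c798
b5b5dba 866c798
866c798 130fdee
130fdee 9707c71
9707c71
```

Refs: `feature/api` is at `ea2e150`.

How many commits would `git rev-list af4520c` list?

8

Walking parent pointers from af4520c: reachable set = {130fdee, 33f06f4, 563f943, 866c798, 9707c71, af4520c, b5b5dba, f9e64fd}.
That is 8 commits.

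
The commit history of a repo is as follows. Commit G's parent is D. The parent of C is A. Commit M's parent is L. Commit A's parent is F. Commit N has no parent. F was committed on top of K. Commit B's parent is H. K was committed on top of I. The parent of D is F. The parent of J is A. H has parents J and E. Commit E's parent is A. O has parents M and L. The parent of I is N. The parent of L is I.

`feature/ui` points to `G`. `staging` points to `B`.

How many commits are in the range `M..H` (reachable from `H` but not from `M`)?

Reachable from H: {A, E, F, H, I, J, K, N}.
Reachable from M: {I, L, M, N}.
In H's history but not M's: {A, E, F, H, J, K} — 6 commits.

6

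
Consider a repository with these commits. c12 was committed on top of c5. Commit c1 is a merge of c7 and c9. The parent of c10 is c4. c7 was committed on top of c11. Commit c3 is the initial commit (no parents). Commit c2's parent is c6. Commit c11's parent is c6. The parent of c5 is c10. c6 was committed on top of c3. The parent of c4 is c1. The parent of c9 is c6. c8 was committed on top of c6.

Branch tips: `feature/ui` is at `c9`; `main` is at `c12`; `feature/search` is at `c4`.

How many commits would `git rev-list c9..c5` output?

Reachable from c5: {c1, c10, c11, c3, c4, c5, c6, c7, c9}.
Reachable from c9: {c3, c6, c9}.
In c5's history but not c9's: {c1, c10, c11, c4, c5, c7} — 6 commits.

6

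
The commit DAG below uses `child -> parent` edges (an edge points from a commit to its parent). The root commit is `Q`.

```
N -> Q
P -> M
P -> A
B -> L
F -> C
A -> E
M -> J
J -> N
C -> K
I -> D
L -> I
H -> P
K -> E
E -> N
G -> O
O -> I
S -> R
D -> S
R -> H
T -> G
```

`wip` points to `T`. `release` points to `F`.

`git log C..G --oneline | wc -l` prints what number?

11

Reachable from G: {A, D, E, G, H, I, J, M, N, O, P, Q, R, S}.
Reachable from C: {C, E, K, N, Q}.
In G's history but not C's: {A, D, G, H, I, J, M, O, P, R, S} — 11 commits.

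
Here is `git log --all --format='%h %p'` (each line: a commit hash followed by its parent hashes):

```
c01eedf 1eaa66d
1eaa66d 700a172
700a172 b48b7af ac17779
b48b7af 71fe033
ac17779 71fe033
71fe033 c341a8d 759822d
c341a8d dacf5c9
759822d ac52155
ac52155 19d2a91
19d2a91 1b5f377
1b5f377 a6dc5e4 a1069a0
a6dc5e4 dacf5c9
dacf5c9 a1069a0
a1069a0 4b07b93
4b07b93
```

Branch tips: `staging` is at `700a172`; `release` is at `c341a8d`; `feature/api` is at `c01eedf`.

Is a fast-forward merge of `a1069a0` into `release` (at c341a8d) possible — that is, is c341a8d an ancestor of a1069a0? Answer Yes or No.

No

A fast-forward from c341a8d to a1069a0 is possible iff c341a8d is an ancestor of a1069a0.
Ancestors of a1069a0: {4b07b93, a1069a0}.
c341a8d is not among them, so fast-forward is not possible.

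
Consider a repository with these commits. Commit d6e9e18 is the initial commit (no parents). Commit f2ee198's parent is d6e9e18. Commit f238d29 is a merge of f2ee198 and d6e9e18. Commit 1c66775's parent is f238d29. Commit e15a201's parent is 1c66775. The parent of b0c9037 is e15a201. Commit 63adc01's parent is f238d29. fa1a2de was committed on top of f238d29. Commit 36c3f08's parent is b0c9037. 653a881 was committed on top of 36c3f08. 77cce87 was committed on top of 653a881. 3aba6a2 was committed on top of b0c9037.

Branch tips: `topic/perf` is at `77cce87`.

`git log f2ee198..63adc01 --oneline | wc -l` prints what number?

2

Reachable from 63adc01: {63adc01, d6e9e18, f238d29, f2ee198}.
Reachable from f2ee198: {d6e9e18, f2ee198}.
In 63adc01's history but not f2ee198's: {63adc01, f238d29} — 2 commits.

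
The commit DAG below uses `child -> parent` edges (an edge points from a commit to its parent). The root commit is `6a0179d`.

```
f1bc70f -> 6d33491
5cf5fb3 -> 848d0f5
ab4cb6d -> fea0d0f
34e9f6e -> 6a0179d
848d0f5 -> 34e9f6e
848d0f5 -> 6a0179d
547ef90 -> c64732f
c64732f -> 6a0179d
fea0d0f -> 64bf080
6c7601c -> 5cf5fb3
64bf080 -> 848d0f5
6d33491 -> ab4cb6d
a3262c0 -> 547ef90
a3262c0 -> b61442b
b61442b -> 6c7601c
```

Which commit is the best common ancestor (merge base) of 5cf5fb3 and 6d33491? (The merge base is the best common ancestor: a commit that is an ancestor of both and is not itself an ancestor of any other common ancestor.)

848d0f5

Ancestors of 5cf5fb3: {34e9f6e, 5cf5fb3, 6a0179d, 848d0f5}.
Ancestors of 6d33491: {34e9f6e, 64bf080, 6a0179d, 6d33491, 848d0f5, ab4cb6d, fea0d0f}.
Common ancestors: {34e9f6e, 6a0179d, 848d0f5}.
Among these, 848d0f5 is not an ancestor of any other common ancestor — it is the merge base.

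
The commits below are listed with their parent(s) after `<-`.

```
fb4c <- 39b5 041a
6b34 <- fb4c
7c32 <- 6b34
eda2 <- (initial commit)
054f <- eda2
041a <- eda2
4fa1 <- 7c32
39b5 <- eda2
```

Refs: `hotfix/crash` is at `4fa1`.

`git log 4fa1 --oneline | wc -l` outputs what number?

7

Walking parent pointers from 4fa1: reachable set = {041a, 39b5, 4fa1, 6b34, 7c32, eda2, fb4c}.
That is 7 commits.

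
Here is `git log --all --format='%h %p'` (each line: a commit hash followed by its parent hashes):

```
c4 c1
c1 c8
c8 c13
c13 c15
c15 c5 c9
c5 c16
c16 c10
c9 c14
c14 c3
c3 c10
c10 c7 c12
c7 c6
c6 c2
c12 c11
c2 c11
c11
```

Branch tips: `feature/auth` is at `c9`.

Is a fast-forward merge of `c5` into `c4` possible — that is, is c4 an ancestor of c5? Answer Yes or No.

A fast-forward from c4 to c5 is possible iff c4 is an ancestor of c5.
Ancestors of c5: {c10, c11, c12, c16, c2, c5, c6, c7}.
c4 is not among them, so fast-forward is not possible.

No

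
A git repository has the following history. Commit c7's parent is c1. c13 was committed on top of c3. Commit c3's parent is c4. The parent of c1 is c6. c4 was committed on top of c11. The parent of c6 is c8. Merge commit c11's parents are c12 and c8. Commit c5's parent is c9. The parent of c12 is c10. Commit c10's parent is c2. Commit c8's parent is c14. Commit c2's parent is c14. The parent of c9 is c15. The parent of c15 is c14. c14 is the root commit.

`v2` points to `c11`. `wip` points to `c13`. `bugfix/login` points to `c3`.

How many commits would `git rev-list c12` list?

4

Walking parent pointers from c12: reachable set = {c10, c12, c14, c2}.
That is 4 commits.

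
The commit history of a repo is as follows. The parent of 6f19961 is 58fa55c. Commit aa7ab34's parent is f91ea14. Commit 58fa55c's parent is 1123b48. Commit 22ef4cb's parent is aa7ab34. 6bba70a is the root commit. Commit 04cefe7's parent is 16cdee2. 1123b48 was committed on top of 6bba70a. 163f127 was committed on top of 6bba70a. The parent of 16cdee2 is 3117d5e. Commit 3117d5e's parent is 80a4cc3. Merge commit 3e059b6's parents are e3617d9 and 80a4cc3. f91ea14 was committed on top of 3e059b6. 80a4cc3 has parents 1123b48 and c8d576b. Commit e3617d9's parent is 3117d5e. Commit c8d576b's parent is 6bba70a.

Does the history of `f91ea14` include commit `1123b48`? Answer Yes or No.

Ancestors of f91ea14 (commits reachable by following parents): {1123b48, 3117d5e, 3e059b6, 6bba70a, 80a4cc3, c8d576b, e3617d9, f91ea14}.
1123b48 is in that set, so it is an ancestor of f91ea14.

Yes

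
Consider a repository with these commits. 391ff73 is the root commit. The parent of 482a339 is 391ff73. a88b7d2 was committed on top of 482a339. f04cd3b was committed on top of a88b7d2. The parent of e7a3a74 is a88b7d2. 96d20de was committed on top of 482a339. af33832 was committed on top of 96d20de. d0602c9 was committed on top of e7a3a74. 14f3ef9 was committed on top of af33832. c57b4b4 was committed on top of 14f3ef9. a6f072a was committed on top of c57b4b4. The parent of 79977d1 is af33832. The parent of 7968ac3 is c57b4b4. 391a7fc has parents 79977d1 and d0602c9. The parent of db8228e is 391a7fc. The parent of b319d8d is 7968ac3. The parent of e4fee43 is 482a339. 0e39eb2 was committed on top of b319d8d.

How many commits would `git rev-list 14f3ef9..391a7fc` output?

5

Reachable from 391a7fc: {391a7fc, 391ff73, 482a339, 79977d1, 96d20de, a88b7d2, af33832, d0602c9, e7a3a74}.
Reachable from 14f3ef9: {14f3ef9, 391ff73, 482a339, 96d20de, af33832}.
In 391a7fc's history but not 14f3ef9's: {391a7fc, 79977d1, a88b7d2, d0602c9, e7a3a74} — 5 commits.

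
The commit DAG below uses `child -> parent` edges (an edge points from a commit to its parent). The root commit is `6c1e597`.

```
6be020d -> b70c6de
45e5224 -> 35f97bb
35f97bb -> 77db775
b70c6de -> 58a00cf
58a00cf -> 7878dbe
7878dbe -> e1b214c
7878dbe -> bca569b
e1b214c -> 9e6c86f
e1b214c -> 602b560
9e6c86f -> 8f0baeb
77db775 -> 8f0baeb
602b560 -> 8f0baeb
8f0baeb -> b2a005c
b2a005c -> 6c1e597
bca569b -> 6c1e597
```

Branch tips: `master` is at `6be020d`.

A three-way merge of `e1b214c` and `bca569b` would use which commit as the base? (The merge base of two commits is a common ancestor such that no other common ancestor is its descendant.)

6c1e597

Ancestors of e1b214c: {602b560, 6c1e597, 8f0baeb, 9e6c86f, b2a005c, e1b214c}.
Ancestors of bca569b: {6c1e597, bca569b}.
Common ancestors: {6c1e597}.
The only common ancestor is 6c1e597, so it is the merge base.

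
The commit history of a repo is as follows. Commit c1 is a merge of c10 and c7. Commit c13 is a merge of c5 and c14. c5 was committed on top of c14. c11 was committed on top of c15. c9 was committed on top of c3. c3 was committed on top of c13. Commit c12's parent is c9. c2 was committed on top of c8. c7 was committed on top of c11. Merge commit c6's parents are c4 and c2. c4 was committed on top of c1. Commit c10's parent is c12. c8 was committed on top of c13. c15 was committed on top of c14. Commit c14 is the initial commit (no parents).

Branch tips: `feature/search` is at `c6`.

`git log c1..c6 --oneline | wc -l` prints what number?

4

Reachable from c6: {c1, c10, c11, c12, c13, c14, c15, c2, c3, c4, c5, c6, c7, c8, c9}.
Reachable from c1: {c1, c10, c11, c12, c13, c14, c15, c3, c5, c7, c9}.
In c6's history but not c1's: {c2, c4, c6, c8} — 4 commits.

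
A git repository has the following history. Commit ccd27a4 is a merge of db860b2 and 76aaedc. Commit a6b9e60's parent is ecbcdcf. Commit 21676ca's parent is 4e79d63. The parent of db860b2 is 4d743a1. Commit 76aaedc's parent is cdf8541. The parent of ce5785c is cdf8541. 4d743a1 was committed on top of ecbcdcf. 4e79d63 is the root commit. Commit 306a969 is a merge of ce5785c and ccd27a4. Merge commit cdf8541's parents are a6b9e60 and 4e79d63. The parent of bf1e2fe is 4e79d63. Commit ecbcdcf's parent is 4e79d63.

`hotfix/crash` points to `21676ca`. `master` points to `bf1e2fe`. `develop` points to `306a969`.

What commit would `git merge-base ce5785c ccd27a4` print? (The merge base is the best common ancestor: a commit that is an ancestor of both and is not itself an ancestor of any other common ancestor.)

Ancestors of ce5785c: {4e79d63, a6b9e60, cdf8541, ce5785c, ecbcdcf}.
Ancestors of ccd27a4: {4d743a1, 4e79d63, 76aaedc, a6b9e60, ccd27a4, cdf8541, db860b2, ecbcdcf}.
Common ancestors: {4e79d63, a6b9e60, cdf8541, ecbcdcf}.
Among these, cdf8541 is not an ancestor of any other common ancestor — it is the merge base.

cdf8541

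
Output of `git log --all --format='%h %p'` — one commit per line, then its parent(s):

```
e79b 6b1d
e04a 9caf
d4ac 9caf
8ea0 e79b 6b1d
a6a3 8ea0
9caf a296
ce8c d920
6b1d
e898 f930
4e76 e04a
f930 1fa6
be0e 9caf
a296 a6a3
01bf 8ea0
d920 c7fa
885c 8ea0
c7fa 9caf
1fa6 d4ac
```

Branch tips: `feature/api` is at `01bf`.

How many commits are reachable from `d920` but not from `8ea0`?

Reachable from d920: {6b1d, 8ea0, 9caf, a296, a6a3, c7fa, d920, e79b}.
Reachable from 8ea0: {6b1d, 8ea0, e79b}.
In d920's history but not 8ea0's: {9caf, a296, a6a3, c7fa, d920} — 5 commits.

5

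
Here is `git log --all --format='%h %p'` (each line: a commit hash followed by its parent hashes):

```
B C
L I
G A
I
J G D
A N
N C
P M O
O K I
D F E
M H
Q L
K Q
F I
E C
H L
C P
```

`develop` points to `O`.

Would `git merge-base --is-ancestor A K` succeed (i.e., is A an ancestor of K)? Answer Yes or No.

Ancestors of K: {I, K, L, Q}.
A is not in that set, so it is not an ancestor of K.

No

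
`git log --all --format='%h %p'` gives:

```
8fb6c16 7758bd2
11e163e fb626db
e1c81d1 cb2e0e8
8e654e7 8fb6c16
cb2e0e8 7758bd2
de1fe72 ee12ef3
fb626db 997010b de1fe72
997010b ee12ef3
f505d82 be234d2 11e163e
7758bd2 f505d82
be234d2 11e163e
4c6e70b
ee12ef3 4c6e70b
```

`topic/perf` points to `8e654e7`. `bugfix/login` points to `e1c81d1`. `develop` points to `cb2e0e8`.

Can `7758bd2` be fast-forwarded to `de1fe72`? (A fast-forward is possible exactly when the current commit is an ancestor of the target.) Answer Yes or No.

A fast-forward from 7758bd2 to de1fe72 is possible iff 7758bd2 is an ancestor of de1fe72.
Ancestors of de1fe72: {4c6e70b, de1fe72, ee12ef3}.
7758bd2 is not among them, so fast-forward is not possible.

No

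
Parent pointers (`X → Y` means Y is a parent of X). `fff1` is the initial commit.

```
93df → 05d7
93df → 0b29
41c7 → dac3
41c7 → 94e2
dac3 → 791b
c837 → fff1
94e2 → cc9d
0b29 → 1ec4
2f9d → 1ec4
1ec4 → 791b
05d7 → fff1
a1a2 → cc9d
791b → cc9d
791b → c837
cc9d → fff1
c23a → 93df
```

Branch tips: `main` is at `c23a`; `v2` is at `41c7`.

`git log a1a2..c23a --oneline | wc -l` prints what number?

7

Reachable from c23a: {05d7, 0b29, 1ec4, 791b, 93df, c23a, c837, cc9d, fff1}.
Reachable from a1a2: {a1a2, cc9d, fff1}.
In c23a's history but not a1a2's: {05d7, 0b29, 1ec4, 791b, 93df, c23a, c837} — 7 commits.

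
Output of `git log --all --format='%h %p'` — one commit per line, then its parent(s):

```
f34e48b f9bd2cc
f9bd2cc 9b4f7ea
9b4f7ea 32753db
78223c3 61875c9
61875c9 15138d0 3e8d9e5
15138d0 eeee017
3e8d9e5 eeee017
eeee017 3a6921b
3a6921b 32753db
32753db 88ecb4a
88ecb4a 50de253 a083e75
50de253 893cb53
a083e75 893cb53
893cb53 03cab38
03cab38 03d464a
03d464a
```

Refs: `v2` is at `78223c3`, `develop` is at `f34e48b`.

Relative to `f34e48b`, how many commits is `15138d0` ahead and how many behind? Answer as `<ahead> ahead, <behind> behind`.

Reachable from 15138d0: {03cab38, 03d464a, 15138d0, 32753db, 3a6921b, 50de253, 88ecb4a, 893cb53, a083e75, eeee017}.
Reachable from f34e48b: {03cab38, 03d464a, 32753db, 50de253, 88ecb4a, 893cb53, 9b4f7ea, a083e75, f34e48b, f9bd2cc}.
Only in 15138d0's history (ahead): {15138d0, 3a6921b, eeee017} — 3.
Only in f34e48b's history (behind): {9b4f7ea, f34e48b, f9bd2cc} — 3.

3 ahead, 3 behind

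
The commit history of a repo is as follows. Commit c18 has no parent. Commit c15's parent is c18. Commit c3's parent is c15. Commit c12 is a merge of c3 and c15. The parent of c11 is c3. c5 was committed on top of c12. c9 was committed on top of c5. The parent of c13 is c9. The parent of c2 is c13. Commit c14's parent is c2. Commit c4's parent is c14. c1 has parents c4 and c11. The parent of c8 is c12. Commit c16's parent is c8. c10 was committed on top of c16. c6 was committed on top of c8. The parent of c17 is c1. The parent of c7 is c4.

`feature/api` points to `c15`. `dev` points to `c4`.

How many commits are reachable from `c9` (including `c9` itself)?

6

Walking parent pointers from c9: reachable set = {c12, c15, c18, c3, c5, c9}.
That is 6 commits.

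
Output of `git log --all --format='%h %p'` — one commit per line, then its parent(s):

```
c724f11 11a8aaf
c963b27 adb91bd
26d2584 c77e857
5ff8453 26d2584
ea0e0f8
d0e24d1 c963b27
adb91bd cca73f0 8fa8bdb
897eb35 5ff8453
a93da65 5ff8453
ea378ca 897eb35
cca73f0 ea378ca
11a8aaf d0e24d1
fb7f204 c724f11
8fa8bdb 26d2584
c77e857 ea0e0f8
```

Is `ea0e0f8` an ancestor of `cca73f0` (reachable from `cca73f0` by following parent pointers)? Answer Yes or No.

Yes

Ancestors of cca73f0 (commits reachable by following parents): {26d2584, 5ff8453, 897eb35, c77e857, cca73f0, ea0e0f8, ea378ca}.
ea0e0f8 is in that set, so it is an ancestor of cca73f0.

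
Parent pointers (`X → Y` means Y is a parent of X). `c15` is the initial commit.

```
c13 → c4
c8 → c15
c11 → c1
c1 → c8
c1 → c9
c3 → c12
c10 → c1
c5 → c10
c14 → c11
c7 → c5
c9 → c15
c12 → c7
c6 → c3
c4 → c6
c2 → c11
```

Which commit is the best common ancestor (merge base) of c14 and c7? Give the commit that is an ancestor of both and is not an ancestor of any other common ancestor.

Ancestors of c14: {c1, c11, c14, c15, c8, c9}.
Ancestors of c7: {c1, c10, c15, c5, c7, c8, c9}.
Common ancestors: {c1, c15, c8, c9}.
Among these, c1 is not an ancestor of any other common ancestor — it is the merge base.

c1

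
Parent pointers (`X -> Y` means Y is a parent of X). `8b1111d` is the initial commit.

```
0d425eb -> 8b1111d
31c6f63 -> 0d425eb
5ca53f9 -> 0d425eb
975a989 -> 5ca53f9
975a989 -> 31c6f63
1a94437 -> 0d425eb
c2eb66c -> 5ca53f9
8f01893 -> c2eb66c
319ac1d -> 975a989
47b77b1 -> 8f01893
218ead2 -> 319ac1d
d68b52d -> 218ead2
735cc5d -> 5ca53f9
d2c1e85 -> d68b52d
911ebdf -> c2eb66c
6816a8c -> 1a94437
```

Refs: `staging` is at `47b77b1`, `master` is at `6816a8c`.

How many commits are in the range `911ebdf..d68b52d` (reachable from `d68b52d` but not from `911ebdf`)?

Reachable from d68b52d: {0d425eb, 218ead2, 319ac1d, 31c6f63, 5ca53f9, 8b1111d, 975a989, d68b52d}.
Reachable from 911ebdf: {0d425eb, 5ca53f9, 8b1111d, 911ebdf, c2eb66c}.
In d68b52d's history but not 911ebdf's: {218ead2, 319ac1d, 31c6f63, 975a989, d68b52d} — 5 commits.

5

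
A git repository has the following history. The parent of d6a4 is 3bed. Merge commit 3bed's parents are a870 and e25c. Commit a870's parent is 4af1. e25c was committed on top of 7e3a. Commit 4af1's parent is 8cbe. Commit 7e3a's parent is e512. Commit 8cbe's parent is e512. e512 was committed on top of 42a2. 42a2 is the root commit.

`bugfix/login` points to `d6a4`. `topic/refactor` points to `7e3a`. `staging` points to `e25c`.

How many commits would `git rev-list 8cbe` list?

3

Walking parent pointers from 8cbe: reachable set = {42a2, 8cbe, e512}.
That is 3 commits.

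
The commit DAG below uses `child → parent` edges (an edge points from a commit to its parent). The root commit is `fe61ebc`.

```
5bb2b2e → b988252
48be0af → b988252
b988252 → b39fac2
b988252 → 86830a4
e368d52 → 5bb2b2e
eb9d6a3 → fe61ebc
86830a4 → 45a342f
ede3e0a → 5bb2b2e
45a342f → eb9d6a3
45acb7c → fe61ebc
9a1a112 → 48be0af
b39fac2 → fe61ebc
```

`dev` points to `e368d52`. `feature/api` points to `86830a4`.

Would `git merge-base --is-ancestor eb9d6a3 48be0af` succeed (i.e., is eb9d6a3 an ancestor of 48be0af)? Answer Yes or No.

Yes

Ancestors of 48be0af (commits reachable by following parents): {45a342f, 48be0af, 86830a4, b39fac2, b988252, eb9d6a3, fe61ebc}.
eb9d6a3 is in that set, so it is an ancestor of 48be0af.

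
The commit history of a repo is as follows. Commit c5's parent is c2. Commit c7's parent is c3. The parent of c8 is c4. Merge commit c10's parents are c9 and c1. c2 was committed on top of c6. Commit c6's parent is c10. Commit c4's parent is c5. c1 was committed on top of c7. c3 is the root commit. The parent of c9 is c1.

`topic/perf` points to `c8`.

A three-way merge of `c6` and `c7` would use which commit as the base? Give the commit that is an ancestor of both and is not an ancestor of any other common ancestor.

c7

Ancestors of c6: {c1, c10, c3, c6, c7, c9}.
Ancestors of c7: {c3, c7}.
Common ancestors: {c3, c7}.
Among these, c7 is not an ancestor of any other common ancestor — it is the merge base.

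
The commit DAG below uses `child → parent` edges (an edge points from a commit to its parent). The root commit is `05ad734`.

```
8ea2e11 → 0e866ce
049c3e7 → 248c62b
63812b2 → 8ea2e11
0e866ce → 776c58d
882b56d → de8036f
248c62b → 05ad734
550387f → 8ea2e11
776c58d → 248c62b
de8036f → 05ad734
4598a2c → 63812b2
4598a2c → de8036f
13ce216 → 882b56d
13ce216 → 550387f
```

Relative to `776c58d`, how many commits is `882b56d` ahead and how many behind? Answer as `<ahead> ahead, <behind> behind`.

2 ahead, 2 behind

Reachable from 882b56d: {05ad734, 882b56d, de8036f}.
Reachable from 776c58d: {05ad734, 248c62b, 776c58d}.
Only in 882b56d's history (ahead): {882b56d, de8036f} — 2.
Only in 776c58d's history (behind): {248c62b, 776c58d} — 2.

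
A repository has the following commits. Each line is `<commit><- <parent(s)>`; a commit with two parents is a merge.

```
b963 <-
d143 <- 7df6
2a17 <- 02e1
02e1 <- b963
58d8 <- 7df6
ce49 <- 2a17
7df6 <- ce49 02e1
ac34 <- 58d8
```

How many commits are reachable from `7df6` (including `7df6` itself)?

Walking parent pointers from 7df6: reachable set = {02e1, 2a17, 7df6, b963, ce49}.
That is 5 commits.

5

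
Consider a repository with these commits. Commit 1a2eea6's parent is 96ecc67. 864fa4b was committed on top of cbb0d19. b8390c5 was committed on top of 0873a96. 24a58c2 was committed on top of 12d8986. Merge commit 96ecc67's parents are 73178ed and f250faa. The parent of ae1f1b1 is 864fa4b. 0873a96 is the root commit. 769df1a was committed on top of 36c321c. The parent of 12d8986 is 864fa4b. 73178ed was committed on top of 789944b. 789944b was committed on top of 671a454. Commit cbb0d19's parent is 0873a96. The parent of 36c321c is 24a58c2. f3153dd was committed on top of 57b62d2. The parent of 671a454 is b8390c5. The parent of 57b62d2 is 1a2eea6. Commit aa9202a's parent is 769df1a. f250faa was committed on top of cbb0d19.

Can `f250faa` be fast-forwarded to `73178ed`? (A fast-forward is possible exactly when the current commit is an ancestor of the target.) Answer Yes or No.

No

A fast-forward from f250faa to 73178ed is possible iff f250faa is an ancestor of 73178ed.
Ancestors of 73178ed: {0873a96, 671a454, 73178ed, 789944b, b8390c5}.
f250faa is not among them, so fast-forward is not possible.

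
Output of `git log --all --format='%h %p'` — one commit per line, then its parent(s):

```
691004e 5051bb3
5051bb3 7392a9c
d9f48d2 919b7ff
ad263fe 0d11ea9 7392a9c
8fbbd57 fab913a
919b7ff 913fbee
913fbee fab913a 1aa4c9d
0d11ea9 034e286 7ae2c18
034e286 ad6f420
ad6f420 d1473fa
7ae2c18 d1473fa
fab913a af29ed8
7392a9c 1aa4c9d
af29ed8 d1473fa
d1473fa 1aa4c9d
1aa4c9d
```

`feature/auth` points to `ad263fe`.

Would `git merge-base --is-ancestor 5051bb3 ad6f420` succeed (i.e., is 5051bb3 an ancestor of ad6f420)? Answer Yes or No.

Ancestors of ad6f420: {1aa4c9d, ad6f420, d1473fa}.
5051bb3 is not in that set, so it is not an ancestor of ad6f420.

No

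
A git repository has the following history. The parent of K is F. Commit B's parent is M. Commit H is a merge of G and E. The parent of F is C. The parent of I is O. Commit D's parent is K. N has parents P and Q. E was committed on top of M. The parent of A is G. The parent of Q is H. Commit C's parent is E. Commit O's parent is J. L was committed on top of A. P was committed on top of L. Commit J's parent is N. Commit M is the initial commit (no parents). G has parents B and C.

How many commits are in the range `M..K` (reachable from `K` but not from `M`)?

4

Reachable from K: {C, E, F, K, M}.
Reachable from M: {M}.
In K's history but not M's: {C, E, F, K} — 4 commits.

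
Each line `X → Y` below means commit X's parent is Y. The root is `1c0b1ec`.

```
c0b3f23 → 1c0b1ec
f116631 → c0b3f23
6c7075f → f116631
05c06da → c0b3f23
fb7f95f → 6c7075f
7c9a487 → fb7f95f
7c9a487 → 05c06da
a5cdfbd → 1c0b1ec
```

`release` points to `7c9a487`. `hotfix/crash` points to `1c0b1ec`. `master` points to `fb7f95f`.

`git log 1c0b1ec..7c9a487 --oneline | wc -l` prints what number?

6

Reachable from 7c9a487: {05c06da, 1c0b1ec, 6c7075f, 7c9a487, c0b3f23, f116631, fb7f95f}.
Reachable from 1c0b1ec: {1c0b1ec}.
In 7c9a487's history but not 1c0b1ec's: {05c06da, 6c7075f, 7c9a487, c0b3f23, f116631, fb7f95f} — 6 commits.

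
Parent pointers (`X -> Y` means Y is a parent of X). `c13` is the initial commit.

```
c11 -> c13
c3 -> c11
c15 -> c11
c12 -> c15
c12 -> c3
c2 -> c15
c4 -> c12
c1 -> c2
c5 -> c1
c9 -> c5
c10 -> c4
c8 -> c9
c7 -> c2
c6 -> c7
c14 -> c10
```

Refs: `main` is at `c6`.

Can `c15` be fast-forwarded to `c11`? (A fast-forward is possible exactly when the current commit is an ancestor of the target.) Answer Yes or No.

No

A fast-forward from c15 to c11 is possible iff c15 is an ancestor of c11.
Ancestors of c11: {c11, c13}.
c15 is not among them, so fast-forward is not possible.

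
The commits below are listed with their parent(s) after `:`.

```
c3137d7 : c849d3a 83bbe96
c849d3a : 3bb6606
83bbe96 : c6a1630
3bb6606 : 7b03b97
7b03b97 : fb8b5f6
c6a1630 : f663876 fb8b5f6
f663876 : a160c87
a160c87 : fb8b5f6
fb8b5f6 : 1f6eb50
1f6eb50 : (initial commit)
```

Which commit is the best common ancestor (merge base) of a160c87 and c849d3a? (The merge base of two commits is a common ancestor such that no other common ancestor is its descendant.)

fb8b5f6

Ancestors of a160c87: {1f6eb50, a160c87, fb8b5f6}.
Ancestors of c849d3a: {1f6eb50, 3bb6606, 7b03b97, c849d3a, fb8b5f6}.
Common ancestors: {1f6eb50, fb8b5f6}.
Among these, fb8b5f6 is not an ancestor of any other common ancestor — it is the merge base.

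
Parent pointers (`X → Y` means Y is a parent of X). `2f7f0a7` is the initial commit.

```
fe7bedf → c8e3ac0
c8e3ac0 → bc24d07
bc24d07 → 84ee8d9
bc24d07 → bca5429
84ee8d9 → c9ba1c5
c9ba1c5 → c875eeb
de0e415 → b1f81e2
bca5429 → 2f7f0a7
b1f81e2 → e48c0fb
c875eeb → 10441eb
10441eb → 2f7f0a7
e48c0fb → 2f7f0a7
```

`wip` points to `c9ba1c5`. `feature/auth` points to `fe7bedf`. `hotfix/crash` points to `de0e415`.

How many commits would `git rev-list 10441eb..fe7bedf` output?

Reachable from fe7bedf: {10441eb, 2f7f0a7, 84ee8d9, bc24d07, bca5429, c875eeb, c8e3ac0, c9ba1c5, fe7bedf}.
Reachable from 10441eb: {10441eb, 2f7f0a7}.
In fe7bedf's history but not 10441eb's: {84ee8d9, bc24d07, bca5429, c875eeb, c8e3ac0, c9ba1c5, fe7bedf} — 7 commits.

7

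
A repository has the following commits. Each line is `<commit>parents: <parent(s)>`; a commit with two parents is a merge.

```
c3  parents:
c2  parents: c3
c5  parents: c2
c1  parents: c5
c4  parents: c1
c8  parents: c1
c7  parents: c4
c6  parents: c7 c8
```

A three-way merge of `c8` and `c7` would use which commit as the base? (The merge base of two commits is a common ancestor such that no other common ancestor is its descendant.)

Ancestors of c8: {c1, c2, c3, c5, c8}.
Ancestors of c7: {c1, c2, c3, c4, c5, c7}.
Common ancestors: {c1, c2, c3, c5}.
Among these, c1 is not an ancestor of any other common ancestor — it is the merge base.

c1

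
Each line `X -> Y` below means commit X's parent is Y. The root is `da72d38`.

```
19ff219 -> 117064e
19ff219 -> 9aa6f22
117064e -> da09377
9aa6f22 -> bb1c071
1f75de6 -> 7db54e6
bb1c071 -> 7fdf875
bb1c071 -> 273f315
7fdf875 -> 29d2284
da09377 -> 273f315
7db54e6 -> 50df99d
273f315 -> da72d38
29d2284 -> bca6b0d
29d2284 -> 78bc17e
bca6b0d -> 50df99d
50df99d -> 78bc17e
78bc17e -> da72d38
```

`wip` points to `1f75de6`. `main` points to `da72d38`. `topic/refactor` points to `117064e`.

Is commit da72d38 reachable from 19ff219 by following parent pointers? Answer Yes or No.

Yes

Ancestors of 19ff219 (commits reachable by following parents): {117064e, 19ff219, 273f315, 29d2284, 50df99d, 78bc17e, 7fdf875, 9aa6f22, bb1c071, bca6b0d, da09377, da72d38}.
da72d38 is in that set, so it is an ancestor of 19ff219.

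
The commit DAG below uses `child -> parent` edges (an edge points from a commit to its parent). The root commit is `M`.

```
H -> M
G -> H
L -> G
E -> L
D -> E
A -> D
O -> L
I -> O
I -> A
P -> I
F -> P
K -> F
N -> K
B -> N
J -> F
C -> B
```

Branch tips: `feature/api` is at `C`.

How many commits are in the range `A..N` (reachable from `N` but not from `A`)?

6

Reachable from N: {A, D, E, F, G, H, I, K, L, M, N, O, P}.
Reachable from A: {A, D, E, G, H, L, M}.
In N's history but not A's: {F, I, K, N, O, P} — 6 commits.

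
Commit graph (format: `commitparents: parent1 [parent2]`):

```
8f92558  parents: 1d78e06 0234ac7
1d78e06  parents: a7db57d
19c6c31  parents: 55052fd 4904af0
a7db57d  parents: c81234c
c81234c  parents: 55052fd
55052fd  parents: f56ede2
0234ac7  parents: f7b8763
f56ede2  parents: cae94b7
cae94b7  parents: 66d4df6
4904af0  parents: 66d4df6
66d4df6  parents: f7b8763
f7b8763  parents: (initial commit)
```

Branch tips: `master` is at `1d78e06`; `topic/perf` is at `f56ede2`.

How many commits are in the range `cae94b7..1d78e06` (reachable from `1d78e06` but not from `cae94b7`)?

Reachable from 1d78e06: {1d78e06, 55052fd, 66d4df6, a7db57d, c81234c, cae94b7, f56ede2, f7b8763}.
Reachable from cae94b7: {66d4df6, cae94b7, f7b8763}.
In 1d78e06's history but not cae94b7's: {1d78e06, 55052fd, a7db57d, c81234c, f56ede2} — 5 commits.

5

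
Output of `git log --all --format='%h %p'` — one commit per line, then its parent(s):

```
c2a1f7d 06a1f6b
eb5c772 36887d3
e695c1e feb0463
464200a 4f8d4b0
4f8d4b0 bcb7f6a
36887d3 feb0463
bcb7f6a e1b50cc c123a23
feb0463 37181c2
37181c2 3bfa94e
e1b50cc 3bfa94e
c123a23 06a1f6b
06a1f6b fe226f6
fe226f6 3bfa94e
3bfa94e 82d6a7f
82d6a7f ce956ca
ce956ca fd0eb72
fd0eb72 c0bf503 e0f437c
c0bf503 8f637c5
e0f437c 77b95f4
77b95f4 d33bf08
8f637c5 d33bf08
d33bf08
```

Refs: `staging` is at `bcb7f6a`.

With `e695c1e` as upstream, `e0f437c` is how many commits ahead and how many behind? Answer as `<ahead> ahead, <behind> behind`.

0 ahead, 9 behind

Reachable from e0f437c: {77b95f4, d33bf08, e0f437c}.
Reachable from e695c1e: {37181c2, 3bfa94e, 77b95f4, 82d6a7f, 8f637c5, c0bf503, ce956ca, d33bf08, e0f437c, e695c1e, fd0eb72, feb0463}.
Only in e0f437c's history (ahead): {} — 0.
Only in e695c1e's history (behind): {37181c2, 3bfa94e, 82d6a7f, 8f637c5, c0bf503, ce956ca, e695c1e, fd0eb72, feb0463} — 9.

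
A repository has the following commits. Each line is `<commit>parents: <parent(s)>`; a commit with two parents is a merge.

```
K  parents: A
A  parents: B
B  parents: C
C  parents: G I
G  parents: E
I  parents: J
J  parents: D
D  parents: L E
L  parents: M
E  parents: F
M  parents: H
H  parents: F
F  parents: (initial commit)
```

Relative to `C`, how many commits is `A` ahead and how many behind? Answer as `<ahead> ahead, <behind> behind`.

Reachable from A: {A, B, C, D, E, F, G, H, I, J, L, M}.
Reachable from C: {C, D, E, F, G, H, I, J, L, M}.
Only in A's history (ahead): {A, B} — 2.
Only in C's history (behind): {} — 0.

2 ahead, 0 behind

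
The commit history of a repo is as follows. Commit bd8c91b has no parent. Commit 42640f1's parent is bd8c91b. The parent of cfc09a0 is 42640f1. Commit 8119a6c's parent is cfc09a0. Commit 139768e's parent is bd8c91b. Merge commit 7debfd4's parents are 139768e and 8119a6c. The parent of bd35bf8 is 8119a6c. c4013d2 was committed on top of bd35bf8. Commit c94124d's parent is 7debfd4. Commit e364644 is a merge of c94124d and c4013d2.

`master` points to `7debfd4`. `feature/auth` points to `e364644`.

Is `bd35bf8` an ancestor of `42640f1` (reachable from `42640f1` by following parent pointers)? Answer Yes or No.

No

Ancestors of 42640f1: {42640f1, bd8c91b}.
bd35bf8 is not in that set, so it is not an ancestor of 42640f1.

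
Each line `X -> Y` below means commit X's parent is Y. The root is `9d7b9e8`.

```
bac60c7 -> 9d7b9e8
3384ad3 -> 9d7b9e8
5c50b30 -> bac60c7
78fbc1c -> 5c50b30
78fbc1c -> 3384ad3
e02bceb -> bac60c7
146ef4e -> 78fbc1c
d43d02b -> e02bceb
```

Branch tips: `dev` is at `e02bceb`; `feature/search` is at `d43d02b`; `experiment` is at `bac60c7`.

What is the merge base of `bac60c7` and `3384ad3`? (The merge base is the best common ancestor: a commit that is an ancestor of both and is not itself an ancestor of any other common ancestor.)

9d7b9e8

Ancestors of bac60c7: {9d7b9e8, bac60c7}.
Ancestors of 3384ad3: {3384ad3, 9d7b9e8}.
Common ancestors: {9d7b9e8}.
The only common ancestor is 9d7b9e8, so it is the merge base.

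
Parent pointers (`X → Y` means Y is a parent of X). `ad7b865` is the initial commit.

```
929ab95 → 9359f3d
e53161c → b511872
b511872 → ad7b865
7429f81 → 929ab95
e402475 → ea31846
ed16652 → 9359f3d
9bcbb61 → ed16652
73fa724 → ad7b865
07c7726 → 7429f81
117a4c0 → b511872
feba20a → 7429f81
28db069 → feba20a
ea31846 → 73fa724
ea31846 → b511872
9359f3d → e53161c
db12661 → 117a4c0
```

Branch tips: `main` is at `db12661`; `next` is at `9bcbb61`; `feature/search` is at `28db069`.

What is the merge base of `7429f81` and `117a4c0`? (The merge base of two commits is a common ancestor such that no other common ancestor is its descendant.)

Ancestors of 7429f81: {7429f81, 929ab95, 9359f3d, ad7b865, b511872, e53161c}.
Ancestors of 117a4c0: {117a4c0, ad7b865, b511872}.
Common ancestors: {ad7b865, b511872}.
Among these, b511872 is not an ancestor of any other common ancestor — it is the merge base.

b511872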